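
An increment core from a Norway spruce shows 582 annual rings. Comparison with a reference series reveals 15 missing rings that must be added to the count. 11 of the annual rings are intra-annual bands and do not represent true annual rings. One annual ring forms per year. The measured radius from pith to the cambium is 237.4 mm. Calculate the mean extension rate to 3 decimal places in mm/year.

Correcting the raw count gives 582 − 11 + 15 = 586 true annual rings.
Extension rate ≈ 237.4 / 586 = 0.405 mm/year.

0.405 mm/year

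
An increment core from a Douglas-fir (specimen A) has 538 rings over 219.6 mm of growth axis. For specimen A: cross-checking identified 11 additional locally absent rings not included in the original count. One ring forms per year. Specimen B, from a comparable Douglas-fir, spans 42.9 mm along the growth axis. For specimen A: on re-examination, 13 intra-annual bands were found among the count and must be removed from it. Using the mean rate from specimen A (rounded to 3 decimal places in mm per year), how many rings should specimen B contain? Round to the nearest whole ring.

Specimen A: adjusted count: 538 − 13 + 11 = 536 rings.
A: Mean rate = 219.6 mm / 536 years ≈ 0.410 mm per year.
B spans 42.9 / 0.410 = 104.63 years ≈ 105 rings.

105 rings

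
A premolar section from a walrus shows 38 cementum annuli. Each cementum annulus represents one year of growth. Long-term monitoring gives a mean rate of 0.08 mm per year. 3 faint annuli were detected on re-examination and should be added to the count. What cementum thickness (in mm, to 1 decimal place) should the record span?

Adjusted count: 38 + 3 = 41 cementum annuli.
Predicted length = 0.08 mm/year × 41 years = 3.3 mm.

3.3 mm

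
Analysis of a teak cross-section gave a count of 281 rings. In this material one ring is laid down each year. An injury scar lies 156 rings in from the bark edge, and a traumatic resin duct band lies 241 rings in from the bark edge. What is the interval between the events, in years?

85 years

The two markers are separated by 241 − 156 = 85 rings.
That is 85 years at one ring per year.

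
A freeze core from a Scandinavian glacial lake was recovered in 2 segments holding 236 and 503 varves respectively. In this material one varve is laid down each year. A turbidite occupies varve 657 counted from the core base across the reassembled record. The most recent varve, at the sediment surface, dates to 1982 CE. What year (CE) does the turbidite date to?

Total varves = 236 + 503 = 739.
Between varve 657 and the sediment surface there are 739 − 657 = 82 varves.
Counting back 82 years from 1982 CE places the turbidite in 1982 − 82 = 1900 CE.

1900 CE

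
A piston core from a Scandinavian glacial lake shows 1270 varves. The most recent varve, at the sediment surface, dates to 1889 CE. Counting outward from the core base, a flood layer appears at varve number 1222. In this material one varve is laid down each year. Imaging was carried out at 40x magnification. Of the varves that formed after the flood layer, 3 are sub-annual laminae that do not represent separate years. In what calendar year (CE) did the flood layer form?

1844 CE

The flood layer sits at varve 1222 from the core base, so 1270 − 1222 = 48 varves formed after it.
48 − 3 false = 45 true varves after the flood layer.
Counting back 45 years from 1889 CE places the flood layer in 1889 − 45 = 1844 CE.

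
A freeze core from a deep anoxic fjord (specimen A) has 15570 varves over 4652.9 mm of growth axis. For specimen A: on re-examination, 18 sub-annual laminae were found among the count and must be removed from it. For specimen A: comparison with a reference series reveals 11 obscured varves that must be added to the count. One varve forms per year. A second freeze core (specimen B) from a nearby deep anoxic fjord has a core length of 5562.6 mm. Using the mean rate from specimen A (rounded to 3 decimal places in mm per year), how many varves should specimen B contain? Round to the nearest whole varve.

Specimen A: correcting the raw count gives 15570 − 18 + 11 = 15563 true varves.
A: Mean rate = 4652.9 mm / 15563 years ≈ 0.299 mm/year.
B spans 5562.6 / 0.299 = 18604.01 years ≈ 18604 varves.

18604 varves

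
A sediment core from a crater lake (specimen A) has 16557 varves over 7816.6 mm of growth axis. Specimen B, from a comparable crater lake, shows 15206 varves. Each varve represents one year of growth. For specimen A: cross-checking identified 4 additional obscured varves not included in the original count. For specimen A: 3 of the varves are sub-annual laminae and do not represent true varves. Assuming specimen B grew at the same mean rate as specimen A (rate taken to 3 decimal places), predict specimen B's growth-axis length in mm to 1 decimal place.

7177.2 mm

Specimen A: correcting the raw count gives 16557 − 3 + 4 = 16558 true varves.
A: Extension rate ≈ 7816.6 / 16558 = 0.472 mm/yr.
For B, 0.472 mm/year × 15206 years = 7177.2 mm.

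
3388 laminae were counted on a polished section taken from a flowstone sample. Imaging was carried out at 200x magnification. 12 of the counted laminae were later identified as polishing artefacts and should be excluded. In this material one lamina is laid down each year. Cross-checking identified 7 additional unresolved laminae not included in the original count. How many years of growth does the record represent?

Correcting the raw count gives 3388 − 12 + 7 = 3383 true laminae.
At one lamina per year, that is 3383 years.

3383 yr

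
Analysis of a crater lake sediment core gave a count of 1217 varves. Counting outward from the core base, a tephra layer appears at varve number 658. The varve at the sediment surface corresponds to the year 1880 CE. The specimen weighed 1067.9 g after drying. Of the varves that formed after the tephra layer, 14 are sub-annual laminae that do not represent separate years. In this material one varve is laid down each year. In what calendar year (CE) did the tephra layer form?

1335 CE

Between varve 658 and the sediment surface there are 1217 − 658 = 559 varves.
Removing the 14 false varves leaves 559 − 14 = 545 true varves beyond the tephra layer.
Counting back 545 years from 1880 CE places the tephra layer in 1880 − 545 = 1335 CE.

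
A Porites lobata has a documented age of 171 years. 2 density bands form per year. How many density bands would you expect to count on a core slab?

342 density bands

Expected density bands: 171 × 2 = 342.
So 342 density bands should be present.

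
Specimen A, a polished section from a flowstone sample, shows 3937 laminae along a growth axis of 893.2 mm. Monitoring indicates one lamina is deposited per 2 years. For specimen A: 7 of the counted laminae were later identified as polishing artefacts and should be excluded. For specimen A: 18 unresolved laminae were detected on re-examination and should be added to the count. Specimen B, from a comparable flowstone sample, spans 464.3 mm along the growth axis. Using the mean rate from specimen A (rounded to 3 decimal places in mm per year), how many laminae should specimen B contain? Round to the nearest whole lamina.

Specimen A: after corrections the count is 3937 − 7 + 18 = 3948 laminae.
Specimen A: 3948 laminae at 2 years each span 3948 × 2 = 7896 years.
A: 893.2 mm over 7896 years gives 893.2 / 7896 ≈ 0.113 mm/year.
B spans 464.3 / 0.113 = 4108.85 years; at 2 years per lamina that is 4108.85 / 2 ≈ 2054 laminae.

2054 laminae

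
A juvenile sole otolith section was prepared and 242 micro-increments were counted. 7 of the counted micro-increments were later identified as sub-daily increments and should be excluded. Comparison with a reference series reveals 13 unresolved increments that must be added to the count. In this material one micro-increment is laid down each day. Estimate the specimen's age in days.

248 d

After corrections the count is 242 − 7 + 13 = 248 micro-increments.
At one micro-increment per day, that is 248 days.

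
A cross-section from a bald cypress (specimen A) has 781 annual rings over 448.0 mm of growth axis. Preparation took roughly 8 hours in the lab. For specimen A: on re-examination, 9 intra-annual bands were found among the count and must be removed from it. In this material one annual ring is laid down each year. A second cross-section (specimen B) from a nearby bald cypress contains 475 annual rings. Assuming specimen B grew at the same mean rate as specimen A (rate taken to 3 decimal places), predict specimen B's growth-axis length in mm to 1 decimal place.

275.5 mm

Specimen A: correcting the raw count gives 781 − 9 = 772 true annual rings.
A: Extension rate ≈ 448.0 / 772 = 0.580 mm per year.
B's length ≈ 0.580 × 475 = 275.5 mm.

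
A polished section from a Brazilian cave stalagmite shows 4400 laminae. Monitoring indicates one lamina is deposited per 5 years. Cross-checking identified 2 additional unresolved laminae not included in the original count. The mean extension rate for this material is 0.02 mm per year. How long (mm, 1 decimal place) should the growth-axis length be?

Adjusted count: 4400 + 2 = 4402 laminae.
At 5 years per lamina, 4402 × 5 = 22010 years.
22010 years at 0.02 mm/year gives 0.02 × 22010 = 440.2 mm.

440.2 mm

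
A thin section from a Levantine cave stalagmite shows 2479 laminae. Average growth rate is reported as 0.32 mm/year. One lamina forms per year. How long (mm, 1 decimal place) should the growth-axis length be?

793.3 mm

The record spans 2479 years at 0.32 mm per year.
Length ≈ 0.32 × 2479 = 793.3 mm.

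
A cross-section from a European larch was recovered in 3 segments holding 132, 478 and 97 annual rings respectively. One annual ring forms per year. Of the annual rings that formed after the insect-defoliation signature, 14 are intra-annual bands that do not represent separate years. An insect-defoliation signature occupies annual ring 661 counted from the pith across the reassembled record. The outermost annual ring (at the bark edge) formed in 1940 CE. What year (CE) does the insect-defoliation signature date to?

1908 CE

Total annual rings = 132 + 478 + 97 = 707.
The insect-defoliation signature sits at annual ring 661 from the pith, so 707 − 661 = 46 annual rings formed after it.
Removing the 14 false annual rings leaves 46 − 14 = 32 true annual rings beyond the insect-defoliation signature.
The annual ring at the bark edge is 1940 CE, so the insect-defoliation signature dates to 1940 − 32 = 1908 CE.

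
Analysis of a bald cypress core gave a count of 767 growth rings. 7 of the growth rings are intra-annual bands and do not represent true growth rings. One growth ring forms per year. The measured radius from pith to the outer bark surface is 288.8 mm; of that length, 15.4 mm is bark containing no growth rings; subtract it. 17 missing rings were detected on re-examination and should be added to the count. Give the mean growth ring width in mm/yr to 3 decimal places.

0.352 mm/yr

After corrections the count is 767 − 7 + 17 = 777 growth rings.
Removing the 15.4 mm offcut leaves 288.8 − 15.4 = 273.4 mm.
273.4 mm over 777 years gives 273.4 / 777 ≈ 0.352 mm/yr.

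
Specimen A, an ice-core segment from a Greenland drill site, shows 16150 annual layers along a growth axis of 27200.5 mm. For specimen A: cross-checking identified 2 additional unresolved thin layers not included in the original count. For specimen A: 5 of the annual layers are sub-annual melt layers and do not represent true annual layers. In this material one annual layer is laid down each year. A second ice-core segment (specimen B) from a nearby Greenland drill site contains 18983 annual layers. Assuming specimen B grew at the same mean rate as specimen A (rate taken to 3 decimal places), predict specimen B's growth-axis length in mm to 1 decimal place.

31986.4 mm

Specimen A: after corrections the count is 16150 − 5 + 2 = 16147 annual layers.
A: Extension rate ≈ 27200.5 / 16147 = 1.685 mm per year.
B's length ≈ 1.685 × 18983 = 31986.4 mm.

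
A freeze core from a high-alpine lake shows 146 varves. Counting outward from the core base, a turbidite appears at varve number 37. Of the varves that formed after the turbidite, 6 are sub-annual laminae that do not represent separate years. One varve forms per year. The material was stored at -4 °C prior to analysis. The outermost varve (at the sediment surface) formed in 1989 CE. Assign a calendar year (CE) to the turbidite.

The turbidite sits at varve 37 from the core base, so 146 − 37 = 109 varves formed after it.
109 − 6 false = 103 true varves after the turbidite.
1989 − 103 = 1886 CE.

1886 CE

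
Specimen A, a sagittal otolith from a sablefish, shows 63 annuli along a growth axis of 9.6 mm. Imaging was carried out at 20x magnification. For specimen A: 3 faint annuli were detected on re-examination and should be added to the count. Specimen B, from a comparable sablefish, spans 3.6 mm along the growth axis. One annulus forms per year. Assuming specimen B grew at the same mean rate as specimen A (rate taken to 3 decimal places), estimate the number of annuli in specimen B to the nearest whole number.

Specimen A: after corrections the count is 63 + 3 = 66 annuli.
A: 9.6 mm over 66 years gives 9.6 / 66 ≈ 0.145 mm/year.
For B, 3.6 / 0.145 = 24.83 years ≈ 25 annuli.

25 annuli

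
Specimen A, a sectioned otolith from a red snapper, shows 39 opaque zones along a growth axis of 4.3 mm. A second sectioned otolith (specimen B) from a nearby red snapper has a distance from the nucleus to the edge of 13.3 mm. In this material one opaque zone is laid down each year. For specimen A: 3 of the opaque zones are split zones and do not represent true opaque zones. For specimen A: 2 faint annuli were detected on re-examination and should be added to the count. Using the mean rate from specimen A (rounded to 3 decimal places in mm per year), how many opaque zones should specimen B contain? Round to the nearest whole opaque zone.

118 opaque zones

Specimen A: true opaque zone count = 39 − 3 + 2 = 38.
A: Extension rate ≈ 4.3 / 38 = 0.113 mm per year.
For B, 13.3 / 0.113 = 117.70 years ≈ 118 opaque zones.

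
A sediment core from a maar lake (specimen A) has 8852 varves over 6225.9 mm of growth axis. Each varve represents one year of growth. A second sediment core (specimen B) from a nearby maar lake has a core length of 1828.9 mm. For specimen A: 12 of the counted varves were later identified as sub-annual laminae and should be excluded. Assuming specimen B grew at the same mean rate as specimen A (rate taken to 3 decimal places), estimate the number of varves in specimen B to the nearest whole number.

2598 varves

Specimen A: adjusted count: 8852 − 12 = 8840 varves.
A: Extension rate ≈ 6225.9 / 8840 = 0.704 mm/year.
B spans 1828.9 / 0.704 = 2597.87 years ≈ 2598 varves.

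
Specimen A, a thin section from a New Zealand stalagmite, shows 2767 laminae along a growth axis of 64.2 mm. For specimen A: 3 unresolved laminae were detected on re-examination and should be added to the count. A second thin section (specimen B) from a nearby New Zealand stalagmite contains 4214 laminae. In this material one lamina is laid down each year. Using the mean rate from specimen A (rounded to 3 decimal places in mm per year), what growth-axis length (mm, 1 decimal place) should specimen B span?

96.9 mm

Specimen A: true lamina count = 2767 + 3 = 2770.
A: Mean rate = 64.2 mm / 2770 years ≈ 0.023 mm/yr.
B's length ≈ 0.023 × 4214 = 96.9 mm.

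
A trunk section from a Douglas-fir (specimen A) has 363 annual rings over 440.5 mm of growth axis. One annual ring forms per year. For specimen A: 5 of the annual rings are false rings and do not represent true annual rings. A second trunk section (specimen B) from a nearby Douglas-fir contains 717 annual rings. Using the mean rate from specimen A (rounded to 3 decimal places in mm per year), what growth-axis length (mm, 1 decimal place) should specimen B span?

Specimen A: true annual ring count = 363 − 5 = 358.
A: 440.5 mm over 358 years gives 440.5 / 358 ≈ 1.230 mm per year.
For B, 1.230 mm/year × 717 years = 881.9 mm.

881.9 mm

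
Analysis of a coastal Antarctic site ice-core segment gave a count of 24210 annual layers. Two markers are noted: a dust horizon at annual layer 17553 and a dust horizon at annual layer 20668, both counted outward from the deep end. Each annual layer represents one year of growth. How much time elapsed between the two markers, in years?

3115 yr

The two markers are separated by 20668 − 17553 = 3115 annual layers.
At one annual layer per year, 3115 years elapsed between them.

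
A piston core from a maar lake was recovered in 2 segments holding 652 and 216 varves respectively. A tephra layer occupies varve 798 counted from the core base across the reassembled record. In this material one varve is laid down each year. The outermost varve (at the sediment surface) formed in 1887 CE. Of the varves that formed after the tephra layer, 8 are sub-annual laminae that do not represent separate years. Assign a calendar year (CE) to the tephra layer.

1825 CE

Total varves = 652 + 216 = 868.
The tephra layer sits at varve 798 from the core base, so 868 − 798 = 70 varves formed after it.
70 − 8 false = 62 true varves after the tephra layer.
Counting back 62 years from 1887 CE places the tephra layer in 1887 − 62 = 1825 CE.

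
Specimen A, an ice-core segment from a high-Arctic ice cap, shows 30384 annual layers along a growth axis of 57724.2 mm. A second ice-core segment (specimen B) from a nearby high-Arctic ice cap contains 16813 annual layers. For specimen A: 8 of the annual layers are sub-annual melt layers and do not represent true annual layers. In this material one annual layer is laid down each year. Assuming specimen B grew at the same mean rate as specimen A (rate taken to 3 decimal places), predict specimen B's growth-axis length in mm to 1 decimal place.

Specimen A: correcting the raw count gives 30384 − 8 = 30376 true annual layers.
A: Mean rate = 57724.2 mm / 30376 years ≈ 1.900 mm/year.
Length of B = 1.900 × 16813 = 31944.7 mm.

31944.7 mm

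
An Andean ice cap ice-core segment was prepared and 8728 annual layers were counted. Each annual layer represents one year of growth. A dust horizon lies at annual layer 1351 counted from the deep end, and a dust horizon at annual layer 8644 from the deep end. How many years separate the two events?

7293 years

The two markers are separated by 8644 − 1351 = 7293 annual layers.
At one annual layer per year, 7293 years elapsed between them.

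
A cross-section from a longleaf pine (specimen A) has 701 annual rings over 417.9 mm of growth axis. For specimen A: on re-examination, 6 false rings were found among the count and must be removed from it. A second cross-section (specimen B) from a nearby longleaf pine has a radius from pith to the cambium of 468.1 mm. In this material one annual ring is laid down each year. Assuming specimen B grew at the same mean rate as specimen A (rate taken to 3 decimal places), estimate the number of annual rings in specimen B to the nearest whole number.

779 annual rings

Specimen A: correcting the raw count gives 701 − 6 = 695 true annual rings.
A: Mean rate = 417.9 mm / 695 years ≈ 0.601 mm per year.
For B, 468.1 / 0.601 = 778.87 years ≈ 779 annual rings.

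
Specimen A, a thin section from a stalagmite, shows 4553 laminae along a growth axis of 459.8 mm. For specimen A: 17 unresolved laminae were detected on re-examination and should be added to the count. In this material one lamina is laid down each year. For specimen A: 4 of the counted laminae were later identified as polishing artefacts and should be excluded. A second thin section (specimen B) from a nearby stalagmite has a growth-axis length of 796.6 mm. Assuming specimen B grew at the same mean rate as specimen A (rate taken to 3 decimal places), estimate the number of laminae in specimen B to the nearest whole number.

Specimen A: after corrections the count is 4553 − 4 + 17 = 4566 laminae.
A: Extension rate ≈ 459.8 / 4566 = 0.101 mm per year.
For B, 796.6 / 0.101 = 7887.13 years ≈ 7887 laminae.

7887 laminae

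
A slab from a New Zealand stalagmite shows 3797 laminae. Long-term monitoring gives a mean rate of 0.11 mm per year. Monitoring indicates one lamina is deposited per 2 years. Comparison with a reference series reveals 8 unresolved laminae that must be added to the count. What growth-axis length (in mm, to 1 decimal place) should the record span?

Adjusted count: 3797 + 8 = 3805 laminae.
Multiplying by 2 years per lamina: 3805 × 2 = 7610 years.
Predicted length = 0.11 mm/year × 7610 years = 837.1 mm.

837.1 mm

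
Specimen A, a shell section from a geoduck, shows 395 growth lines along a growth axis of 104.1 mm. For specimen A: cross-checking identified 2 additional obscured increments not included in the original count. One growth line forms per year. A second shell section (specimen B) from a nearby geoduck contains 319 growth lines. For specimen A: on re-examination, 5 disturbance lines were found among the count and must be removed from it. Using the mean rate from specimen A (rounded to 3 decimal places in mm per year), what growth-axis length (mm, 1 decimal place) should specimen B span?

Specimen A: after corrections the count is 395 − 5 + 2 = 392 growth lines.
A: 104.1 mm over 392 years gives 104.1 / 392 ≈ 0.266 mm/yr.
Length of B = 0.266 × 319 = 84.9 mm.

84.9 mm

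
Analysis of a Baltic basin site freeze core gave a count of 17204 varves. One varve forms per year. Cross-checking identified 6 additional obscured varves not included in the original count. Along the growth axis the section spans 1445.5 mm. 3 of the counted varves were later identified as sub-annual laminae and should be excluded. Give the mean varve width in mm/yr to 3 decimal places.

0.084 mm/yr

After corrections the count is 17204 − 3 + 6 = 17207 varves.
1445.5 mm over 17207 years gives 1445.5 / 17207 ≈ 0.084 mm/yr.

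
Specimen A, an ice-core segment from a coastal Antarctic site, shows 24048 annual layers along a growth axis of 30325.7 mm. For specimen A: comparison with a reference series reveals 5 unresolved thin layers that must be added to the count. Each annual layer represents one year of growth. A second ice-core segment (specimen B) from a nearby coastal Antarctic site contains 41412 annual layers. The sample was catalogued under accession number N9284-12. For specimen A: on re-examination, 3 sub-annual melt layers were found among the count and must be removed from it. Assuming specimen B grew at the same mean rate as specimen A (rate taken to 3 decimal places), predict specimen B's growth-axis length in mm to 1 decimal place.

Specimen A: correcting the raw count gives 24048 − 3 + 5 = 24050 true annual layers.
A: Extension rate ≈ 30325.7 / 24050 = 1.261 mm/yr.
For B, 1.261 mm/year × 41412 years = 52220.5 mm.

52220.5 mm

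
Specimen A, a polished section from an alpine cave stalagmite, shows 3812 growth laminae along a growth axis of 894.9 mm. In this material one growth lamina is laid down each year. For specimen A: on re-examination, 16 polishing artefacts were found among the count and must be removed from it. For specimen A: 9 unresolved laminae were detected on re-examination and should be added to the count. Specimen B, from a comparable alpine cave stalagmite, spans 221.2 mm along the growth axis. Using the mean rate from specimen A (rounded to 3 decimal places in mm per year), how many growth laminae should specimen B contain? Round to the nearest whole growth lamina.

Specimen A: adjusted count: 3812 − 16 + 9 = 3805 growth laminae.
A: Extension rate ≈ 894.9 / 3805 = 0.235 mm/yr.
Specimen B: 221.2 mm / 0.235 mm per year = 941.28 years ≈ 941 growth laminae.

941 growth laminae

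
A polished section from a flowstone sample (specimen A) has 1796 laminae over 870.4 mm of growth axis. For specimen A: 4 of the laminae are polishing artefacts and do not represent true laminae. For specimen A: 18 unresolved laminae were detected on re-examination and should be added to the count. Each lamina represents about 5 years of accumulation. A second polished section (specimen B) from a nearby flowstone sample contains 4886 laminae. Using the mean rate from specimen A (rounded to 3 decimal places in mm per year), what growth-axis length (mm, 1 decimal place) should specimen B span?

Specimen A: true lamina count = 1796 − 4 + 18 = 1810.
Specimen A: at 5 years per lamina, 1810 × 5 = 9050 years.
A: Mean rate = 870.4 mm / 9050 years ≈ 0.096 mm/year.
Specimen B: 4886 laminae at 5 years each span 4886 × 5 = 24430 years. For B, 0.096 mm/year × 24430 years = 2345.3 mm.

2345.3 mm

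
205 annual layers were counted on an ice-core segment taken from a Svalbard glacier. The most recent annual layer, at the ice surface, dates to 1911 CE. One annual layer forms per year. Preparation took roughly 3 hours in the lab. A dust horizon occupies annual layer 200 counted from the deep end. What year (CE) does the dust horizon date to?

1906 CE

205 − 200 = 5 annual layers lie beyond the dust horizon toward the ice surface.
1911 − 5 = 1906 CE.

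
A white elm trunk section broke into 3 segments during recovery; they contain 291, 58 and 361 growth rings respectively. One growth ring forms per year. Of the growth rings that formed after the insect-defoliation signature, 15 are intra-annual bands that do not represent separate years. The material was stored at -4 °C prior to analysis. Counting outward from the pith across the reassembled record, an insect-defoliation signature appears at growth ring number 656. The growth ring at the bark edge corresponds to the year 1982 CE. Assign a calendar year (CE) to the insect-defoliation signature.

1943 CE

Total growth rings = 291 + 58 + 361 = 710.
The insect-defoliation signature sits at growth ring 656 from the pith, so 710 − 656 = 54 growth rings formed after it.
Excluding 15 false growth rings: 54 − 15 = 39.
Counting back 39 years from 1982 CE places the insect-defoliation signature in 1982 − 39 = 1943 CE.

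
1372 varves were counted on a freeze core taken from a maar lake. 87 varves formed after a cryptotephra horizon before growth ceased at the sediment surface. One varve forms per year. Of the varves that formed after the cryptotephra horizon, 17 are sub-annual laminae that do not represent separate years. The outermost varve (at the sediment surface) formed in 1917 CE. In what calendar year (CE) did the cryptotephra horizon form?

There are 87 varves younger than the cryptotephra horizon.
Excluding 17 false varves: 87 − 17 = 70.
Counting back 70 years from 1917 CE places the cryptotephra horizon in 1917 − 70 = 1847 CE.

1847 CE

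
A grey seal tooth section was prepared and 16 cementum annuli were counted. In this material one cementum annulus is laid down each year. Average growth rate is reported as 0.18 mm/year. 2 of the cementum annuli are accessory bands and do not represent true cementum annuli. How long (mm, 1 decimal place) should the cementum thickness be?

Correcting the raw count gives 16 − 2 = 14 true cementum annuli.
Length ≈ 0.18 × 14 = 2.5 mm.

2.5 mm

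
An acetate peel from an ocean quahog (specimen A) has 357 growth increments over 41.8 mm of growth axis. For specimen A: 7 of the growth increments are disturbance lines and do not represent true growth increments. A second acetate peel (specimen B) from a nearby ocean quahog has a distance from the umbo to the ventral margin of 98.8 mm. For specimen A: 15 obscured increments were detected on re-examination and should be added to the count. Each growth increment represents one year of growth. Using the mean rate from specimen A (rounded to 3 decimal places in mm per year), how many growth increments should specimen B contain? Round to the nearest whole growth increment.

Specimen A: true growth increment count = 357 − 7 + 15 = 365.
A: Extension rate ≈ 41.8 / 365 = 0.115 mm per year.
For B, 98.8 / 0.115 = 859.13 years ≈ 859 growth increments.

859 growth increments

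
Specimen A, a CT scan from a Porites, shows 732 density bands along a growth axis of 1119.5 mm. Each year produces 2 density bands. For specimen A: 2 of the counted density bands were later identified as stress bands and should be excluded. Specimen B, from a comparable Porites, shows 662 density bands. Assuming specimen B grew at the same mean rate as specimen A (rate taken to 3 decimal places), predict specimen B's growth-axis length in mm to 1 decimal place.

Specimen A: after corrections the count is 732 − 2 = 730 density bands.
Specimen A: dividing by 2 density bands per year: 730 / 2 = 365 years.
A: 1119.5 mm over 365 years gives 1119.5 / 365 ≈ 3.067 mm/year.
Specimen B: dividing by 2 density bands per year: 662 / 2 = 331 years. Length of B = 3.067 × 331 = 1015.2 mm.

1015.2 mm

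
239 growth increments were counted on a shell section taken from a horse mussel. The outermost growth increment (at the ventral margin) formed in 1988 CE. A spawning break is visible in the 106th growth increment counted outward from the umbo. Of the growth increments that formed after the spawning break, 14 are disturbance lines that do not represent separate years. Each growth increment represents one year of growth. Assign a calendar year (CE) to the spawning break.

Between growth increment 106 and the ventral margin there are 239 − 106 = 133 growth increments.
Removing the 14 false growth increments leaves 133 − 14 = 119 true growth increments beyond the spawning break.
The growth increment at the ventral margin is 1988 CE, so the spawning break dates to 1988 − 119 = 1869 CE.

1869 CE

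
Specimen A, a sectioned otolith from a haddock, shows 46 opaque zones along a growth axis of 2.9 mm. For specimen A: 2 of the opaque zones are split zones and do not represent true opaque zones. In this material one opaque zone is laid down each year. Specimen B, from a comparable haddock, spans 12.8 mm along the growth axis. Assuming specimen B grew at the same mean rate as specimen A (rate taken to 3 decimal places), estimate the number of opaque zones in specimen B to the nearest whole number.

194 opaque zones

Specimen A: after corrections the count is 46 − 2 = 44 opaque zones.
A: Mean rate = 2.9 mm / 44 years ≈ 0.066 mm/yr.
Specimen B: 12.8 mm / 0.066 mm per year = 193.94 years ≈ 194 opaque zones.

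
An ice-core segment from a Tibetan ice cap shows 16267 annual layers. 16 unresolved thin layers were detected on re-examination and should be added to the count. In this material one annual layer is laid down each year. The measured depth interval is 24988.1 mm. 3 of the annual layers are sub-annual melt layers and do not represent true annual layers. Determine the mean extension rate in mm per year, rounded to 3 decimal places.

True annual layer count = 16267 − 3 + 16 = 16280.
Extension rate ≈ 24988.1 / 16280 = 1.535 mm per year.

1.535 mm per year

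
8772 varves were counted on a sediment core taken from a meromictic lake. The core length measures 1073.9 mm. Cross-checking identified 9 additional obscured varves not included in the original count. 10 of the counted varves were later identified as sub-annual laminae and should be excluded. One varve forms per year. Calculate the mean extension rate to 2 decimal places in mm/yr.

0.12 mm/yr

True varve count = 8772 − 10 + 9 = 8771.
Mean rate = 1073.9 mm / 8771 years ≈ 0.12 mm/yr.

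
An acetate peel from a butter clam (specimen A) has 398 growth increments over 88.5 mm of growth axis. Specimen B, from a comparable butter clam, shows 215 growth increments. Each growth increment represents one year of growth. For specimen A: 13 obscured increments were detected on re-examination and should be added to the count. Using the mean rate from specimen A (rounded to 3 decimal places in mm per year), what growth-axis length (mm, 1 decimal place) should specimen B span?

Specimen A: after corrections the count is 398 + 13 = 411 growth increments.
A: 88.5 mm over 411 years gives 88.5 / 411 ≈ 0.215 mm per year.
B's length ≈ 0.215 × 215 = 46.2 mm.

46.2 mm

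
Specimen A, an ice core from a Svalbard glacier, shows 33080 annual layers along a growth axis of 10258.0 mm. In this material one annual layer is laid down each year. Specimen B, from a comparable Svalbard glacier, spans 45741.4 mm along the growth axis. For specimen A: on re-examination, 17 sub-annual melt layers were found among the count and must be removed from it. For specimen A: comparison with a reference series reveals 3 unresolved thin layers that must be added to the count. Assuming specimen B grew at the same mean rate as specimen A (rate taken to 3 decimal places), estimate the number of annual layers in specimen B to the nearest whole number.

147553 annual layers

Specimen A: adjusted count: 33080 − 17 + 3 = 33066 annual layers.
A: Mean rate = 10258.0 mm / 33066 years ≈ 0.310 mm per year.
For B, 45741.4 / 0.310 = 147552.90 years ≈ 147553 annual layers.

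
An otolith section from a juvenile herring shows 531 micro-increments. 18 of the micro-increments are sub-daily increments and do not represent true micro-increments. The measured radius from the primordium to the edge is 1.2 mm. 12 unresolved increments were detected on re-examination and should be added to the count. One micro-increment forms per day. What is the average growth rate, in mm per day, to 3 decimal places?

0.002 mm per day

True micro-increment count = 531 − 18 + 12 = 525.
Extension rate ≈ 1.2 / 525 = 0.002 mm per day.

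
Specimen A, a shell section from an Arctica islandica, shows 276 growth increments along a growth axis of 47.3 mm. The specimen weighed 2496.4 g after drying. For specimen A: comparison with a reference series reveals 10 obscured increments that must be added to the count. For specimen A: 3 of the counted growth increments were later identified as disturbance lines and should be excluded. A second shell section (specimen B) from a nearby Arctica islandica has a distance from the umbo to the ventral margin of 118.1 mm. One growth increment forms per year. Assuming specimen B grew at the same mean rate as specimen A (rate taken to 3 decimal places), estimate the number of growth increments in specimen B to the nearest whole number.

Specimen A: after corrections the count is 276 − 3 + 10 = 283 growth increments.
A: Mean rate = 47.3 mm / 283 years ≈ 0.167 mm/yr.
B spans 118.1 / 0.167 = 707.19 years ≈ 707 growth increments.

707 growth increments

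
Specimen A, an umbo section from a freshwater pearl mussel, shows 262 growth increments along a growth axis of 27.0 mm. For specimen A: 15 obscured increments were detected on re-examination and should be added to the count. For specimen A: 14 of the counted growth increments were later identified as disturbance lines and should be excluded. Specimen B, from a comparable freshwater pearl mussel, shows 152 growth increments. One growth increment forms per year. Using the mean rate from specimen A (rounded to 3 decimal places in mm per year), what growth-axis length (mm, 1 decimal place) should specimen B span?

Specimen A: adjusted count: 262 − 14 + 15 = 263 growth increments.
A: Extension rate ≈ 27.0 / 263 = 0.103 mm/year.
Length of B = 0.103 × 152 = 15.7 mm.

15.7 mm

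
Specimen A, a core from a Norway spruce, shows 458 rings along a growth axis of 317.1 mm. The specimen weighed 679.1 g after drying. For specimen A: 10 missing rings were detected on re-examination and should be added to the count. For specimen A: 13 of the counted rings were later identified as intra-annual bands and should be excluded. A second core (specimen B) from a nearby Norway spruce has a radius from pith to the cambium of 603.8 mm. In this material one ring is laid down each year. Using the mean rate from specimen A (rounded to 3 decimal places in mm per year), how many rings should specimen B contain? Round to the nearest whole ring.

Specimen A: after corrections the count is 458 − 13 + 10 = 455 rings.
A: Extension rate ≈ 317.1 / 455 = 0.697 mm/year.
B spans 603.8 / 0.697 = 866.28 years ≈ 866 rings.

866 rings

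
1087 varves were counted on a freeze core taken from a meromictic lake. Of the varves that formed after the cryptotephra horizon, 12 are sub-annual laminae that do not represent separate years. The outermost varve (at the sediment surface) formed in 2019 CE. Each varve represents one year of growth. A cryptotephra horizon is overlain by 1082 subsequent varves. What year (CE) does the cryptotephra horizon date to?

949 CE

1082 varves formed after the cryptotephra horizon.
Excluding 12 false varves: 1082 − 12 = 1070.
Counting back 1070 years from 2019 CE places the cryptotephra horizon in 2019 − 1070 = 949 CE.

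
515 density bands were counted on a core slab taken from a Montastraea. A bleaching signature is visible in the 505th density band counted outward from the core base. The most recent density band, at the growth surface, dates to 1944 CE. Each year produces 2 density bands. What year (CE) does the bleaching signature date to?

515 − 505 = 10 density bands lie beyond the bleaching signature toward the growth surface.
Dividing by 2 density bands per year: 10 / 2 = 5 years.
1944 − 5 = 1939 CE.

1939 CE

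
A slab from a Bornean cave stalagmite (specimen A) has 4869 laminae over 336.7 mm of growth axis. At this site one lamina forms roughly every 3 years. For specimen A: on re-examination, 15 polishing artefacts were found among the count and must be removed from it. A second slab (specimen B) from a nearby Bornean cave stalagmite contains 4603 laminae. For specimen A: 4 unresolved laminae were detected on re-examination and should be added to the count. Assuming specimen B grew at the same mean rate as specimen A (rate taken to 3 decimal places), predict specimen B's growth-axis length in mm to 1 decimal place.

317.6 mm

Specimen A: after corrections the count is 4869 − 15 + 4 = 4858 laminae.
Specimen A: at 3 years per lamina, 4858 × 3 = 14574 years.
A: Extension rate ≈ 336.7 / 14574 = 0.023 mm per year.
Specimen B: multiplying by 3 years per lamina: 4603 × 3 = 13809 years. B's length ≈ 0.023 × 13809 = 317.6 mm.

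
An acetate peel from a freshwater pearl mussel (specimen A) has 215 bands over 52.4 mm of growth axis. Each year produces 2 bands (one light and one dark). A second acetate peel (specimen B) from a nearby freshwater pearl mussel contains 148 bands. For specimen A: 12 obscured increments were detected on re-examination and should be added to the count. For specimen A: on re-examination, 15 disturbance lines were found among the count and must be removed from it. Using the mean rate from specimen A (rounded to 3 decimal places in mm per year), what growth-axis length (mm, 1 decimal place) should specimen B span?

Specimen A: true band count = 215 − 15 + 12 = 212.
Specimen A: 212 bands at 2 per year is 212 / 2 = 106 years.
A: 52.4 mm over 106 years gives 52.4 / 106 ≈ 0.494 mm per year.
Specimen B: with 2 bands per year, 148 / 2 = 74 years. Length of B = 0.494 × 74 = 36.6 mm.

36.6 mm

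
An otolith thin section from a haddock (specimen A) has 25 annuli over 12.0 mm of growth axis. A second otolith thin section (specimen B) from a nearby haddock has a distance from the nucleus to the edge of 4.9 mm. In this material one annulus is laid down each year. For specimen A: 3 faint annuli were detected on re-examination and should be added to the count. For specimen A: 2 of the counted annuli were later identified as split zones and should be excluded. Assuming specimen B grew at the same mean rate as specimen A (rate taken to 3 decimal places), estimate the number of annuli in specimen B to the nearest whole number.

Specimen A: true annulus count = 25 − 2 + 3 = 26.
A: 12.0 mm over 26 years gives 12.0 / 26 ≈ 0.462 mm per year.
Specimen B: 4.9 mm / 0.462 mm per year = 10.61 years ≈ 11 annuli.

11 annuli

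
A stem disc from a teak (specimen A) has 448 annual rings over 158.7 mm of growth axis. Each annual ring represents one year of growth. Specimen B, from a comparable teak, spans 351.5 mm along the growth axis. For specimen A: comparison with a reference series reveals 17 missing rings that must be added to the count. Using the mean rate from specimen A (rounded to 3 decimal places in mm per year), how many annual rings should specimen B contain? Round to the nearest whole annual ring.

1031 annual rings

Specimen A: adjusted count: 448 + 17 = 465 annual rings.
A: Extension rate ≈ 158.7 / 465 = 0.341 mm per year.
B spans 351.5 / 0.341 = 1030.79 years ≈ 1031 annual rings.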